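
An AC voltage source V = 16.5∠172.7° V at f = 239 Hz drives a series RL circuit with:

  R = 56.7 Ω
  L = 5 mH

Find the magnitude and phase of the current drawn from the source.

Step 1 — Angular frequency: ω = 2π·f = 2π·239 = 1502 rad/s.
Step 2 — Component impedances:
  R: Z = R = 56.7 Ω
  L: Z = jωL = j·1502·0.005 = 0 + j7.508 Ω
Step 3 — Series combination: Z_total = R + L = 56.7 + j7.508 Ω = 57.19∠7.5° Ω.
Step 4 — Source phasor: V = 16.5∠172.7° V = -16.37 + j2.097 V.
Step 5 — Ohm's law: I = V / Z_total = (-16.37 + j2.097) / (56.7 + j7.508) = -0.2789 + j0.0739 A.
Step 6 — Convert to polar: |I| = 0.2885 A, ∠I = 165.2°.

I = 0.2885∠165.2° A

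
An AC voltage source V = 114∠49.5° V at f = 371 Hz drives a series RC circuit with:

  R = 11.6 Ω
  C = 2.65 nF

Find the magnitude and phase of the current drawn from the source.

Step 1 — Angular frequency: ω = 2π·f = 2π·371 = 2331 rad/s.
Step 2 — Component impedances:
  R: Z = R = 11.6 Ω
  C: Z = 1/(jωC) = -j/(ω·C) = 0 - j1.619e+05 Ω
Step 3 — Series combination: Z_total = R + C = 11.6 - j1.619e+05 Ω = 1.619e+05∠-90.0° Ω.
Step 4 — Source phasor: V = 114∠49.5° V = 74.04 + j86.69 V.
Step 5 — Ohm's law: I = V / Z_total = (74.04 + j86.69) / (11.6 - j1.619e+05) = -0.0005355 + j0.0004574 A.
Step 6 — Convert to polar: |I| = 0.0007042 A, ∠I = 139.5°.

I = 0.0007042∠139.5° A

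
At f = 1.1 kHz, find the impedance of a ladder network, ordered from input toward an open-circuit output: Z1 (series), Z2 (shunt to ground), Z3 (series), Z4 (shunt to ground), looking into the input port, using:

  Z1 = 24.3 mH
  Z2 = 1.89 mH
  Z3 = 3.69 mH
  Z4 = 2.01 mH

Step 1 — Angular frequency: ω = 2π·f = 2π·1100 = 6912 rad/s.
Step 2 — Component impedances:
  Z1: Z = jωL = j·6912·0.0243 = 0 + j167.9 Ω
  Z2: Z = jωL = j·6912·0.00189 = 0 + j13.06 Ω
  Z3: Z = jωL = j·6912·0.00369 = 0 + j25.5 Ω
  Z4: Z = jωL = j·6912·0.00201 = 0 + j13.89 Ω
Step 3 — Ladder network (open output): work backward from the far end, alternating series and parallel combinations. Z_in = 0 + j177.8 Ω = 177.8∠90.0° Ω.

Z = 0 + j177.8 Ω = 177.8∠90.0° Ω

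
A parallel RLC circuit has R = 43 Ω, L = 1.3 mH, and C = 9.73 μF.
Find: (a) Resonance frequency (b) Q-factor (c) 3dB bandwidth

Step 1 — Resonance: ω₀ = 1/√(LC) = 1/√(0.0013·9.73e-06) = 8891 rad/s.
Step 2 — f₀ = ω₀/(2π) = 1415 Hz.
Step 3 — Parallel Q: Q = R/(ω₀L) = 43/(8891·0.0013) = 3.72.
Step 4 — Bandwidth: Δω = ω₀/Q = 2390 rad/s; BW = Δω/(2π) = 380.4 Hz.

(a) f₀ = 1415 Hz  (b) Q = 3.72  (c) BW = 380.4 Hz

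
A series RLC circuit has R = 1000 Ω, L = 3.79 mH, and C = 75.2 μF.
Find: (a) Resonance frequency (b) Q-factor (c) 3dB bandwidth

Step 1 — Resonance: ω₀ = 1/√(LC) = 1/√(0.00379·7.52e-05) = 1873 rad/s.
Step 2 — f₀ = ω₀/(2π) = 298.1 Hz.
Step 3 — Series Q: Q = ω₀L/R = 1873·0.00379/1000 = 0.007099.
Step 4 — Bandwidth: Δω = ω₀/Q = 2.639e+05 rad/s; BW = Δω/(2π) = 4.199e+04 Hz.

(a) f₀ = 298.1 Hz  (b) Q = 0.007099  (c) BW = 4.199e+04 Hz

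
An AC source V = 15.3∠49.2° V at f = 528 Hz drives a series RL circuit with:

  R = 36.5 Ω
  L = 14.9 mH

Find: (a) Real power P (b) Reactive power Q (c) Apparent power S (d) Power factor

Step 1 — Angular frequency: ω = 2π·f = 2π·528 = 3318 rad/s.
Step 2 — Component impedances:
  R: Z = R = 36.5 Ω
  L: Z = jωL = j·3318·0.0149 = 0 + j49.43 Ω
Step 3 — Series combination: Z_total = R + L = 36.5 + j49.43 Ω = 61.45∠53.6° Ω.
Step 4 — Source phasor: V = 15.3∠49.2° V = 9.997 + j11.58 V.
Step 5 — Current: I = V / Z = 0.2483 - j0.01892 A = 0.249∠-4.4° A.
Step 6 — Complex power: S = V·I* = 2.263 + j3.065 VA.
Step 7 — Real power: P = Re(S) = 2.263 W.
Step 8 — Reactive power: Q = Im(S) = 3.065 VAR.
Step 9 — Apparent power: |S| = 3.81 VA.
Step 10 — Power factor: PF = P/|S| = 0.594 (lagging).

(a) P = 2.263 W  (b) Q = 3.065 VAR  (c) S = 3.81 VA  (d) PF = 0.594 (lagging)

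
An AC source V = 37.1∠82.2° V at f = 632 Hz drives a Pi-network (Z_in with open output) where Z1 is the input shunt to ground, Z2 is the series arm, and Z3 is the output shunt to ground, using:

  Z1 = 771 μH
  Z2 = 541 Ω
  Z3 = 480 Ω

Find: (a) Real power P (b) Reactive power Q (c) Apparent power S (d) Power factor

Step 1 — Angular frequency: ω = 2π·f = 2π·632 = 3971 rad/s.
Step 2 — Component impedances:
  Z1: Z = jωL = j·3971·0.000771 = 0 + j3.062 Ω
  Z2: Z = R = 541 Ω
  Z3: Z = R = 480 Ω
Step 3 — With open output, the series arm Z2 and the output shunt Z3 appear in series to ground: Z2 + Z3 = 1021 Ω.
Step 4 — Parallel with input shunt Z1: Z_in = Z1 || (Z2 + Z3) = 0.009181 + j3.062 Ω = 3.062∠89.8° Ω.
Step 5 — Source phasor: V = 37.1∠82.2° V = 5.035 + j36.76 V.
Step 6 — Current: I = V / Z = 12.01 - j1.609 A = 12.12∠-7.6° A.
Step 7 — Complex power: S = V·I* = 1.348 + j449.6 VA.
Step 8 — Real power: P = Re(S) = 1.348 W.
Step 9 — Reactive power: Q = Im(S) = 449.6 VAR.
Step 10 — Apparent power: |S| = 449.6 VA.
Step 11 — Power factor: PF = P/|S| = 0.002999 (lagging).

(a) P = 1.348 W  (b) Q = 449.6 VAR  (c) S = 449.6 VA  (d) PF = 0.002999 (lagging)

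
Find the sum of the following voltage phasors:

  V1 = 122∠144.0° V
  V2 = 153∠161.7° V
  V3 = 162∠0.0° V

Step 1 — Convert each phasor to rectangular form:
  V1 = 122·(cos(144.0°) + j·sin(144.0°)) = -98.7 + j71.71 V
  V2 = 153·(cos(161.7°) + j·sin(161.7°)) = -145.3 + j48.04 V
  V3 = 162·(cos(0.0°) + j·sin(0.0°)) = 162 V
Step 2 — Sum components: V_total = -81.96 + j119.8 V.
Step 3 — Convert to polar: |V_total| = 145.1 V, ∠V_total = 124.4°.

V_total = 145.1∠124.4° V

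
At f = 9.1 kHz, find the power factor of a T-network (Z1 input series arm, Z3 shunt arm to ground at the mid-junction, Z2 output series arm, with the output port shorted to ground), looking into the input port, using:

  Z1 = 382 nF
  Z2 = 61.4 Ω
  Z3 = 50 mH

Step 1 — Angular frequency: ω = 2π·f = 2π·9100 = 5.718e+04 rad/s.
Step 2 — Component impedances:
  Z1: Z = 1/(jωC) = -j/(ω·C) = 0 - j45.78 Ω
  Z2: Z = R = 61.4 Ω
  Z3: Z = jωL = j·5.718e+04·0.05 = 0 + j2859 Ω
Step 3 — With the output port shorted to ground, the output series arm Z2 runs from the junction to ground; the shunt arm Z3 also runs from the junction to ground. They appear in parallel: Z3 || Z2 = 61.37 + j1.318 Ω.
Step 4 — Series with input arm Z1: Z_in = Z1 + (Z3 || Z2) = 61.37 - j44.47 Ω = 75.79∠-35.9° Ω.
Step 5 — Power factor: PF = cos(φ) = Re(Z)/|Z| = 61.372/75.787 = 0.8098.
Step 6 — Type: Im(Z) = -44.47 ⇒ leading (phase φ = -35.9°).

PF = 0.8098 (leading, φ = -35.9°)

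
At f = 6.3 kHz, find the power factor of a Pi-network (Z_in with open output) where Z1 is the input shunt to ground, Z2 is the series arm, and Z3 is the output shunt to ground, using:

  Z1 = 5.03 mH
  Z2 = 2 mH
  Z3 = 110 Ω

Step 1 — Angular frequency: ω = 2π·f = 2π·6300 = 3.958e+04 rad/s.
Step 2 — Component impedances:
  Z1: Z = jωL = j·3.958e+04·0.00503 = 0 + j199.1 Ω
  Z2: Z = jωL = j·3.958e+04·0.002 = 0 + j79.17 Ω
  Z3: Z = R = 110 Ω
Step 3 — With open output, the series arm Z2 and the output shunt Z3 appear in series to ground: Z2 + Z3 = 110 + j79.17 Ω.
Step 4 — Parallel with input shunt Z1: Z_in = Z1 || (Z2 + Z3) = 48.7 + j75.9 Ω = 90.18∠57.3° Ω.
Step 5 — Power factor: PF = cos(φ) = Re(Z)/|Z| = 48.704/90.18 = 0.5401.
Step 6 — Type: Im(Z) = 75.9 ⇒ lagging (phase φ = 57.3°).

PF = 0.5401 (lagging, φ = 57.3°)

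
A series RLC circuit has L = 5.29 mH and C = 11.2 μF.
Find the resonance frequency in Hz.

Step 1 — Resonance condition Im(Z)=0 gives ω₀ = 1/√(LC).
Step 2 — ω₀ = 1/√(0.00529·1.12e-05) = 4108 rad/s.
Step 3 — f₀ = ω₀/(2π) = 653.9 Hz.

f₀ = 653.9 Hz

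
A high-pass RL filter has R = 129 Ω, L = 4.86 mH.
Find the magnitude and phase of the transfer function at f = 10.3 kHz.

Step 1 — Angular frequency: ω = 2π·1.03e+04 = 6.472e+04 rad/s.
Step 2 — Transfer function: H(jω) = jωL/(R + jωL).
Step 3 — Numerator jωL = j·314.5; denominator R + jωL = 129 + j314.5.
Step 4 — H = 0.856 + j0.3511.
Step 5 — Magnitude: |H| = 0.9252 (-0.7 dB); phase: φ = 22.3°.

|H| = 0.9252 (-0.7 dB), φ = 22.3°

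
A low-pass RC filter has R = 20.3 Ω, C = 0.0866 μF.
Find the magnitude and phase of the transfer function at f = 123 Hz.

Step 1 — Angular frequency: ω = 2π·123 = 772.8 rad/s.
Step 2 — Transfer function: H(jω) = 1/(1 + jωRC).
Step 3 — Denominator: 1 + jωRC = 1 + j·772.8·20.3·8.66e-08 = 1 + j0.001359.
Step 4 — H = 1 - j0.001359.
Step 5 — Magnitude: |H| = 1 (-0.0 dB); phase: φ = -0.1°.

|H| = 1 (-0.0 dB), φ = -0.1°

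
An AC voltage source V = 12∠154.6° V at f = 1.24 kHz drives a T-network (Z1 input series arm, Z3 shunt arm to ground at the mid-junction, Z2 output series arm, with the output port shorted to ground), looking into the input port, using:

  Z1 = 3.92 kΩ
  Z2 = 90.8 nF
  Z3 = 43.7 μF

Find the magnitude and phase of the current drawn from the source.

Step 1 — Angular frequency: ω = 2π·f = 2π·1240 = 7791 rad/s.
Step 2 — Component impedances:
  Z1: Z = R = 3920 Ω
  Z2: Z = 1/(jωC) = -j/(ω·C) = 0 - j1414 Ω
  Z3: Z = 1/(jωC) = -j/(ω·C) = 0 - j2.937 Ω
Step 3 — With the output port shorted to ground, the output series arm Z2 runs from the junction to ground; the shunt arm Z3 also runs from the junction to ground. They appear in parallel: Z3 || Z2 = 0 - j2.931 Ω.
Step 4 — Series with input arm Z1: Z_in = Z1 + (Z3 || Z2) = 3920 - j2.931 Ω = 3920∠-0.0° Ω.
Step 5 — Source phasor: V = 12∠154.6° V = -10.84 + j5.147 V.
Step 6 — Ohm's law: I = V / Z_total = (-10.84 + j5.147) / (3920 - j2.931) = -0.002766 + j0.001311 A.
Step 7 — Convert to polar: |I| = 0.003061 A, ∠I = 154.6°.

I = 0.003061∠154.6° A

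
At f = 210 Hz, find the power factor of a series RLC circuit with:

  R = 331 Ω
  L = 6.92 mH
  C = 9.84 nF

Step 1 — Angular frequency: ω = 2π·f = 2π·210 = 1319 rad/s.
Step 2 — Component impedances:
  R: Z = R = 331 Ω
  L: Z = jωL = j·1319·0.00692 = 0 + j9.131 Ω
  C: Z = 1/(jωC) = -j/(ω·C) = 0 - j7.702e+04 Ω
Step 3 — Series combination: Z_total = R + L + C = 331 - j7.701e+04 Ω = 7.701e+04∠-89.8° Ω.
Step 4 — Power factor: PF = cos(φ) = Re(Z)/|Z| = 331/7.701e+04 = 0.004298.
Step 5 — Type: Im(Z) = -7.701e+04 ⇒ leading (phase φ = -89.8°).

PF = 0.004298 (leading, φ = -89.8°)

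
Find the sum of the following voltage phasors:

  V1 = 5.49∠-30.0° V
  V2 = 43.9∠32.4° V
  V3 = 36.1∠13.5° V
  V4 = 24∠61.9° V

Step 1 — Convert each phasor to rectangular form:
  V1 = 5.49·(cos(-30.0°) + j·sin(-30.0°)) = 4.754 - j2.745 V
  V2 = 43.9·(cos(32.4°) + j·sin(32.4°)) = 37.07 + j23.52 V
  V3 = 36.1·(cos(13.5°) + j·sin(13.5°)) = 35.1 + j8.427 V
  V4 = 24·(cos(61.9°) + j·sin(61.9°)) = 11.3 + j21.17 V
Step 2 — Sum components: V_total = 88.23 + j50.38 V.
Step 3 — Convert to polar: |V_total| = 101.6 V, ∠V_total = 29.7°.

V_total = 101.6∠29.7° V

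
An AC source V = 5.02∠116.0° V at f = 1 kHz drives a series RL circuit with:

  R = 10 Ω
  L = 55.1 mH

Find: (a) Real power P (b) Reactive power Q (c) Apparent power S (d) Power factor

Step 1 — Angular frequency: ω = 2π·f = 2π·1000 = 6283 rad/s.
Step 2 — Component impedances:
  R: Z = R = 10 Ω
  L: Z = jωL = j·6283·0.0551 = 0 + j346.2 Ω
Step 3 — Series combination: Z_total = R + L = 10 + j346.2 Ω = 346.3∠88.3° Ω.
Step 4 — Source phasor: V = 5.02∠116.0° V = -2.201 + j4.512 V.
Step 5 — Current: I = V / Z = 0.01284 + j0.006727 A = 0.01449∠27.7° A.
Step 6 — Complex power: S = V·I* = 0.002101 + j0.07273 VA.
Step 7 — Real power: P = Re(S) = 0.002101 W.
Step 8 — Reactive power: Q = Im(S) = 0.07273 VAR.
Step 9 — Apparent power: |S| = 0.07276 VA.
Step 10 — Power factor: PF = P/|S| = 0.02887 (lagging).

(a) P = 0.002101 W  (b) Q = 0.07273 VAR  (c) S = 0.07276 VA  (d) PF = 0.02887 (lagging)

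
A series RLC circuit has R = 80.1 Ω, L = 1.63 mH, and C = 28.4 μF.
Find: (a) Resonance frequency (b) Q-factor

Step 1 — Resonance condition Im(Z)=0 gives ω₀ = 1/√(LC).
Step 2 — ω₀ = 1/√(0.00163·2.84e-05) = 4648 rad/s.
Step 3 — f₀ = ω₀/(2π) = 739.7 Hz.
Step 4 — Series Q: Q = ω₀L/R = 4648·0.00163/80.1 = 0.09458.

(a) f₀ = 739.7 Hz  (b) Q = 0.09458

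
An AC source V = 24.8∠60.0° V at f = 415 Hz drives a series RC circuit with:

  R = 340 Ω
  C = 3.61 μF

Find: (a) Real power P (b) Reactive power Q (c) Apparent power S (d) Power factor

Step 1 — Angular frequency: ω = 2π·f = 2π·415 = 2608 rad/s.
Step 2 — Component impedances:
  R: Z = R = 340 Ω
  C: Z = 1/(jωC) = -j/(ω·C) = 0 - j106.2 Ω
Step 3 — Series combination: Z_total = R + C = 340 - j106.2 Ω = 356.2∠-17.4° Ω.
Step 4 — Source phasor: V = 24.8∠60.0° V = 12.4 + j21.48 V.
Step 5 — Current: I = V / Z = 0.01524 + j0.06793 A = 0.06962∠77.4° A.
Step 6 — Complex power: S = V·I* = 1.648 - j0.5149 VA.
Step 7 — Real power: P = Re(S) = 1.648 W.
Step 8 — Reactive power: Q = Im(S) = -0.5149 VAR.
Step 9 — Apparent power: |S| = 1.727 VA.
Step 10 — Power factor: PF = P/|S| = 0.9545 (leading).

(a) P = 1.648 W  (b) Q = -0.5149 VAR  (c) S = 1.727 VA  (d) PF = 0.9545 (leading)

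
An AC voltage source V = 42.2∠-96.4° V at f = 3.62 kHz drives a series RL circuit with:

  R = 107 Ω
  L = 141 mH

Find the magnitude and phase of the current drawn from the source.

Step 1 — Angular frequency: ω = 2π·f = 2π·3620 = 2.275e+04 rad/s.
Step 2 — Component impedances:
  R: Z = R = 107 Ω
  L: Z = jωL = j·2.275e+04·0.141 = 0 + j3207 Ω
Step 3 — Series combination: Z_total = R + L = 107 + j3207 Ω = 3209∠88.1° Ω.
Step 4 — Source phasor: V = 42.2∠-96.4° V = -4.704 - j41.94 V.
Step 5 — Ohm's law: I = V / Z_total = (-4.704 - j41.94) / (107 + j3207) = -0.01311 + j0.001029 A.
Step 6 — Convert to polar: |I| = 0.01315 A, ∠I = 175.5°.

I = 0.01315∠175.5° A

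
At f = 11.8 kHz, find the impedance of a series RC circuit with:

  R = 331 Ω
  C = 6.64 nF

Step 1 — Angular frequency: ω = 2π·f = 2π·1.18e+04 = 7.414e+04 rad/s.
Step 2 — Component impedances:
  R: Z = R = 331 Ω
  C: Z = 1/(jωC) = -j/(ω·C) = 0 - j2031 Ω
Step 3 — Series combination: Z_total = R + C = 331 - j2031 Ω = 2058∠-80.7° Ω.

Z = 331 - j2031 Ω = 2058∠-80.7° Ω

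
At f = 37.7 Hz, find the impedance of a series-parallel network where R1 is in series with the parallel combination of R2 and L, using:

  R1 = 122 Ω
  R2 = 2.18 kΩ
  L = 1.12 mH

Step 1 — Angular frequency: ω = 2π·f = 2π·37.7 = 236.9 rad/s.
Step 2 — Component impedances:
  R1: Z = R = 122 Ω
  R2: Z = R = 2180 Ω
  L: Z = jωL = j·236.9·0.00112 = 0 + j0.2653 Ω
Step 3 — Parallel branch: R2 || L = 1/(1/R2 + 1/L) = 3.229e-05 + j0.2653 Ω.
Step 4 — Series with R1: Z_total = R1 + (R2 || L) = 122 + j0.2653 Ω = 122∠0.1° Ω.

Z = 122 + j0.2653 Ω = 122∠0.1° Ω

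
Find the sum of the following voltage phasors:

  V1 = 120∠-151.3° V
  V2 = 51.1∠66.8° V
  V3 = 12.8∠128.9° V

Step 1 — Convert each phasor to rectangular form:
  V1 = 120·(cos(-151.3°) + j·sin(-151.3°)) = -105.3 - j57.63 V
  V2 = 51.1·(cos(66.8°) + j·sin(66.8°)) = 20.13 + j46.97 V
  V3 = 12.8·(cos(128.9°) + j·sin(128.9°)) = -8.038 + j9.962 V
Step 2 — Sum components: V_total = -93.17 - j0.6975 V.
Step 3 — Convert to polar: |V_total| = 93.17 V, ∠V_total = -179.6°.

V_total = 93.17∠-179.6° V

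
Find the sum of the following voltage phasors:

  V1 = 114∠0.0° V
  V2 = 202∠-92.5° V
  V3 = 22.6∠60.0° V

Step 1 — Convert each phasor to rectangular form:
  V1 = 114·(cos(0.0°) + j·sin(0.0°)) = 114 V
  V2 = 202·(cos(-92.5°) + j·sin(-92.5°)) = -8.811 - j201.8 V
  V3 = 22.6·(cos(60.0°) + j·sin(60.0°)) = 11.3 + j19.57 V
Step 2 — Sum components: V_total = 116.5 - j182.2 V.
Step 3 — Convert to polar: |V_total| = 216.3 V, ∠V_total = -57.4°.

V_total = 216.3∠-57.4° V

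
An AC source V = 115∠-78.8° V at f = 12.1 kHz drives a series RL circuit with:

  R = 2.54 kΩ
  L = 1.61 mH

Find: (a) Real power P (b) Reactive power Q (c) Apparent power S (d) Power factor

Step 1 — Angular frequency: ω = 2π·f = 2π·1.21e+04 = 7.603e+04 rad/s.
Step 2 — Component impedances:
  R: Z = R = 2540 Ω
  L: Z = jωL = j·7.603e+04·0.00161 = 0 + j122.4 Ω
Step 3 — Series combination: Z_total = R + L = 2540 + j122.4 Ω = 2543∠2.8° Ω.
Step 4 — Source phasor: V = 115∠-78.8° V = 22.34 - j112.8 V.
Step 5 — Current: I = V / Z = 0.006638 - j0.04473 A = 0.04522∠-81.6° A.
Step 6 — Complex power: S = V·I* = 5.195 + j0.2503 VA.
Step 7 — Real power: P = Re(S) = 5.195 W.
Step 8 — Reactive power: Q = Im(S) = 0.2503 VAR.
Step 9 — Apparent power: |S| = 5.201 VA.
Step 10 — Power factor: PF = P/|S| = 0.9988 (lagging).

(a) P = 5.195 W  (b) Q = 0.2503 VAR  (c) S = 5.201 VA  (d) PF = 0.9988 (lagging)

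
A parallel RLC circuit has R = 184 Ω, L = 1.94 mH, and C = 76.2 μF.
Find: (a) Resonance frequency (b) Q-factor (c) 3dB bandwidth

Step 1 — Resonance: ω₀ = 1/√(LC) = 1/√(0.00194·7.62e-05) = 2601 rad/s.
Step 2 — f₀ = ω₀/(2π) = 413.9 Hz.
Step 3 — Parallel Q: Q = R/(ω₀L) = 184/(2601·0.00194) = 36.47.
Step 4 — Bandwidth: Δω = ω₀/Q = 71.32 rad/s; BW = Δω/(2π) = 11.35 Hz.

(a) f₀ = 413.9 Hz  (b) Q = 36.47  (c) BW = 11.35 Hz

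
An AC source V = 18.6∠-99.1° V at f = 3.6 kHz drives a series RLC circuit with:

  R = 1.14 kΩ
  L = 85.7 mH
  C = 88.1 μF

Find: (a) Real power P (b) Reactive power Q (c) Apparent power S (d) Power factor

Step 1 — Angular frequency: ω = 2π·f = 2π·3600 = 2.262e+04 rad/s.
Step 2 — Component impedances:
  R: Z = R = 1140 Ω
  L: Z = jωL = j·2.262e+04·0.0857 = 0 + j1938 Ω
  C: Z = 1/(jωC) = -j/(ω·C) = 0 - j0.5018 Ω
Step 3 — Series combination: Z_total = R + L + C = 1140 + j1938 Ω = 2248∠59.5° Ω.
Step 4 — Source phasor: V = 18.6∠-99.1° V = -2.942 - j18.37 V.
Step 5 — Current: I = V / Z = -0.007704 - j0.003014 A = 0.008272∠-158.6° A.
Step 6 — Complex power: S = V·I* = 0.07801 + j0.1326 VA.
Step 7 — Real power: P = Re(S) = 0.07801 W.
Step 8 — Reactive power: Q = Im(S) = 0.1326 VAR.
Step 9 — Apparent power: |S| = 0.1539 VA.
Step 10 — Power factor: PF = P/|S| = 0.507 (lagging).

(a) P = 0.07801 W  (b) Q = 0.1326 VAR  (c) S = 0.1539 VA  (d) PF = 0.507 (lagging)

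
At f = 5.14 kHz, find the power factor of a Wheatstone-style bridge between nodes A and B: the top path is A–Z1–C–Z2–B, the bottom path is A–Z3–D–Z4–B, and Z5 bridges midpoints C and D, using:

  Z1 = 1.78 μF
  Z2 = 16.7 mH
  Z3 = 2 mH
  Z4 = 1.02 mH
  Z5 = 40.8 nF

Step 1 — Angular frequency: ω = 2π·f = 2π·5140 = 3.23e+04 rad/s.
Step 2 — Component impedances:
  Z1: Z = 1/(jωC) = -j/(ω·C) = 0 - j17.4 Ω
  Z2: Z = jωL = j·3.23e+04·0.0167 = 0 + j539.3 Ω
  Z3: Z = jωL = j·3.23e+04·0.002 = 0 + j64.59 Ω
  Z4: Z = jωL = j·3.23e+04·0.00102 = 0 + j32.94 Ω
  Z5: Z = 1/(jωC) = -j/(ω·C) = 0 - j758.9 Ω
Step 3 — Bridge requires nodal analysis (the Z5 bridge couples midpoints C and D, so the two paths cannot be reduced to a simple series/parallel combination). Setting node B to ground and injecting 1 A at node A, the 3-node admittance system at A, C, D solves to V_A = Z_AB = 0 + j86.74 Ω = 86.74∠90.0° Ω.
Step 4 — Power factor: PF = cos(φ) = Re(Z)/|Z| = 0/86.74 = 0.
Step 5 — Type: Im(Z) = 86.74 ⇒ lagging (phase φ = 90.0°).

PF = 0 (lagging, φ = 90.0°)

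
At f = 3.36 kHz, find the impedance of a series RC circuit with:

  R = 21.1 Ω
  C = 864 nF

Step 1 — Angular frequency: ω = 2π·f = 2π·3360 = 2.111e+04 rad/s.
Step 2 — Component impedances:
  R: Z = R = 21.1 Ω
  C: Z = 1/(jωC) = -j/(ω·C) = 0 - j54.82 Ω
Step 3 — Series combination: Z_total = R + C = 21.1 - j54.82 Ω = 58.74∠-68.9° Ω.

Z = 21.1 - j54.82 Ω = 58.74∠-68.9° Ω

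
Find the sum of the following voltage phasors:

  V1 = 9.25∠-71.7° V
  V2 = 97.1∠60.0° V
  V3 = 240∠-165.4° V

Step 1 — Convert each phasor to rectangular form:
  V1 = 9.25·(cos(-71.7°) + j·sin(-71.7°)) = 2.904 - j8.782 V
  V2 = 97.1·(cos(60.0°) + j·sin(60.0°)) = 48.55 + j84.09 V
  V3 = 240·(cos(-165.4°) + j·sin(-165.4°)) = -232.3 - j60.5 V
Step 2 — Sum components: V_total = -180.8 + j14.81 V.
Step 3 — Convert to polar: |V_total| = 181.4 V, ∠V_total = 175.3°.

V_total = 181.4∠175.3° V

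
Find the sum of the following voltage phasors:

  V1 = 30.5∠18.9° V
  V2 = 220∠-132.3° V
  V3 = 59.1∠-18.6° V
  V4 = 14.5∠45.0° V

Step 1 — Convert each phasor to rectangular form:
  V1 = 30.5·(cos(18.9°) + j·sin(18.9°)) = 28.86 + j9.879 V
  V2 = 220·(cos(-132.3°) + j·sin(-132.3°)) = -148.1 - j162.7 V
  V3 = 59.1·(cos(-18.6°) + j·sin(-18.6°)) = 56.01 - j18.85 V
  V4 = 14.5·(cos(45.0°) + j·sin(45.0°)) = 10.25 + j10.25 V
Step 2 — Sum components: V_total = -52.94 - j161.4 V.
Step 3 — Convert to polar: |V_total| = 169.9 V, ∠V_total = -108.2°.

V_total = 169.9∠-108.2° V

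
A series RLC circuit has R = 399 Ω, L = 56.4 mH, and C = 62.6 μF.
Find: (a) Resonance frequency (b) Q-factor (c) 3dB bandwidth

Step 1 — Resonance condition Im(Z)=0 gives ω₀ = 1/√(LC).
Step 2 — ω₀ = 1/√(0.0564·6.26e-05) = 532.2 rad/s.
Step 3 — f₀ = ω₀/(2π) = 84.7 Hz.
Step 4 — Series Q: Q = ω₀L/R = 532.2·0.0564/399 = 0.07523.
Step 5 — 3dB bandwidth: Δω = ω₀/Q = 7074 rad/s; BW = Δω/(2π) = 1126 Hz.

(a) f₀ = 84.7 Hz  (b) Q = 0.07523  (c) BW = 1126 Hz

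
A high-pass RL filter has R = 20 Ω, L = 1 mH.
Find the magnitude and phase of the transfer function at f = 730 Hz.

Step 1 — Angular frequency: ω = 2π·730 = 4587 rad/s.
Step 2 — Transfer function: H(jω) = jωL/(R + jωL).
Step 3 — Numerator jωL = j·4.587; denominator R + jωL = 20 + j4.587.
Step 4 — H = 0.04997 + j0.2179.
Step 5 — Magnitude: |H| = 0.2235 (-13.0 dB); phase: φ = 77.1°.

|H| = 0.2235 (-13.0 dB), φ = 77.1°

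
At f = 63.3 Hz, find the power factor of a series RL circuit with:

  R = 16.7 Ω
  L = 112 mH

Step 1 — Angular frequency: ω = 2π·f = 2π·63.3 = 397.7 rad/s.
Step 2 — Component impedances:
  R: Z = R = 16.7 Ω
  L: Z = jωL = j·397.7·0.112 = 0 + j44.55 Ω
Step 3 — Series combination: Z_total = R + L = 16.7 + j44.55 Ω = 47.57∠69.4° Ω.
Step 4 — Power factor: PF = cos(φ) = Re(Z)/|Z| = 16.7/47.573 = 0.351.
Step 5 — Type: Im(Z) = 44.55 ⇒ lagging (phase φ = 69.4°).

PF = 0.351 (lagging, φ = 69.4°)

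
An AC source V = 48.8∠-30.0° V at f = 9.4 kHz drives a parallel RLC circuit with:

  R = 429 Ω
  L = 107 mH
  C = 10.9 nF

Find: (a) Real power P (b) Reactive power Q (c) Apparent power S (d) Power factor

Step 1 — Angular frequency: ω = 2π·f = 2π·9400 = 5.906e+04 rad/s.
Step 2 — Component impedances:
  R: Z = R = 429 Ω
  L: Z = jωL = j·5.906e+04·0.107 = 0 + j6320 Ω
  C: Z = 1/(jωC) = -j/(ω·C) = 0 - j1553 Ω
Step 3 — Parallel combination: 1/Z_total = 1/R + 1/L + 1/C; Z_total = 411.2 - j85.64 Ω = 420∠-11.8° Ω.
Step 4 — Source phasor: V = 48.8∠-30.0° V = 42.26 - j24.4 V.
Step 5 — Current: I = V / Z = 0.1104 - j0.03636 A = 0.1162∠-18.2° A.
Step 6 — Complex power: S = V·I* = 5.551 - j1.156 VA.
Step 7 — Real power: P = Re(S) = 5.551 W.
Step 8 — Reactive power: Q = Im(S) = -1.156 VAR.
Step 9 — Apparent power: |S| = 5.67 VA.
Step 10 — Power factor: PF = P/|S| = 0.979 (leading).

(a) P = 5.551 W  (b) Q = -1.156 VAR  (c) S = 5.67 VA  (d) PF = 0.979 (leading)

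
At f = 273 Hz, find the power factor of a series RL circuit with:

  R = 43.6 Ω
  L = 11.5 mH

Step 1 — Angular frequency: ω = 2π·f = 2π·273 = 1715 rad/s.
Step 2 — Component impedances:
  R: Z = R = 43.6 Ω
  L: Z = jωL = j·1715·0.0115 = 0 + j19.73 Ω
Step 3 — Series combination: Z_total = R + L = 43.6 + j19.73 Ω = 47.85∠24.3° Ω.
Step 4 — Power factor: PF = cos(φ) = Re(Z)/|Z| = 43.6/47.855 = 0.9111.
Step 5 — Type: Im(Z) = 19.73 ⇒ lagging (phase φ = 24.3°).

PF = 0.9111 (lagging, φ = 24.3°)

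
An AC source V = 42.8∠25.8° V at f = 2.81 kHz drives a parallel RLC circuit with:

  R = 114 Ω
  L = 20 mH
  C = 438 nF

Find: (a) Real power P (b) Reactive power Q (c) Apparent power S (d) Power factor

Step 1 — Angular frequency: ω = 2π·f = 2π·2810 = 1.766e+04 rad/s.
Step 2 — Component impedances:
  R: Z = R = 114 Ω
  L: Z = jωL = j·1.766e+04·0.02 = 0 + j353.1 Ω
  C: Z = 1/(jωC) = -j/(ω·C) = 0 - j129.3 Ω
Step 3 — Parallel combination: 1/Z_total = 1/R + 1/L + 1/C; Z_total = 86.88 - j48.54 Ω = 99.52∠-29.2° Ω.
Step 4 — Source phasor: V = 42.8∠25.8° V = 38.53 + j18.63 V.
Step 5 — Current: I = V / Z = 0.2467 + j0.3523 A = 0.4301∠55.0° A.
Step 6 — Complex power: S = V·I* = 16.07 - j8.978 VA.
Step 7 — Real power: P = Re(S) = 16.07 W.
Step 8 — Reactive power: Q = Im(S) = -8.978 VAR.
Step 9 — Apparent power: |S| = 18.41 VA.
Step 10 — Power factor: PF = P/|S| = 0.873 (leading).

(a) P = 16.07 W  (b) Q = -8.978 VAR  (c) S = 18.41 VA  (d) PF = 0.873 (leading)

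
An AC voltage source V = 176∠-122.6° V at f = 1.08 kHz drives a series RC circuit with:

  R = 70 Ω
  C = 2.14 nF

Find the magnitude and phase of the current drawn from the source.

Step 1 — Angular frequency: ω = 2π·f = 2π·1080 = 6786 rad/s.
Step 2 — Component impedances:
  R: Z = R = 70 Ω
  C: Z = 1/(jωC) = -j/(ω·C) = 0 - j6.886e+04 Ω
Step 3 — Series combination: Z_total = R + C = 70 - j6.886e+04 Ω = 6.886e+04∠-89.9° Ω.
Step 4 — Source phasor: V = 176∠-122.6° V = -94.82 - j148.3 V.
Step 5 — Ohm's law: I = V / Z_total = (-94.82 - j148.3) / (70 - j6.886e+04) = 0.002152 - j0.001379 A.
Step 6 — Convert to polar: |I| = 0.002556 A, ∠I = -32.7°.

I = 0.002556∠-32.7° A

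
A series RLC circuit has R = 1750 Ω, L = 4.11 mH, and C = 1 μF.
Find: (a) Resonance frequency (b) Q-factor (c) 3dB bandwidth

Step 1 — Resonance: ω₀ = 1/√(LC) = 1/√(0.00411·1e-06) = 1.56e+04 rad/s.
Step 2 — f₀ = ω₀/(2π) = 2483 Hz.
Step 3 — Series Q: Q = ω₀L/R = 1.56e+04·0.00411/1750 = 0.03663.
Step 4 — Bandwidth: Δω = ω₀/Q = 4.258e+05 rad/s; BW = Δω/(2π) = 6.777e+04 Hz.

(a) f₀ = 2483 Hz  (b) Q = 0.03663  (c) BW = 6.777e+04 Hz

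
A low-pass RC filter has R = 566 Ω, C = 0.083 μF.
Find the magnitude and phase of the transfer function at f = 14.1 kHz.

Step 1 — Angular frequency: ω = 2π·1.41e+04 = 8.859e+04 rad/s.
Step 2 — Transfer function: H(jω) = 1/(1 + jωRC).
Step 3 — Denominator: 1 + jωRC = 1 + j·8.859e+04·566·8.3e-08 = 1 + j4.162.
Step 4 — H = 0.05458 - j0.2272.
Step 5 — Magnitude: |H| = 0.2336 (-12.6 dB); phase: φ = -76.5°.

|H| = 0.2336 (-12.6 dB), φ = -76.5°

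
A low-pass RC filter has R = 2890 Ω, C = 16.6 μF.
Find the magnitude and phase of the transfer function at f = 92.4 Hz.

Step 1 — Angular frequency: ω = 2π·92.4 = 580.6 rad/s.
Step 2 — Transfer function: H(jω) = 1/(1 + jωRC).
Step 3 — Denominator: 1 + jωRC = 1 + j·580.6·2890·1.66e-05 = 1 + j27.85.
Step 4 — H = 0.001287 - j0.03586.
Step 5 — Magnitude: |H| = 0.03588 (-28.9 dB); phase: φ = -87.9°.

|H| = 0.03588 (-28.9 dB), φ = -87.9°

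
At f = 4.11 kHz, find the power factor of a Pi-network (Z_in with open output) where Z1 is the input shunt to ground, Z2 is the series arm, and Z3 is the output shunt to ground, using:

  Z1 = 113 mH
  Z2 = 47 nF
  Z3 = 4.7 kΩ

Step 1 — Angular frequency: ω = 2π·f = 2π·4110 = 2.582e+04 rad/s.
Step 2 — Component impedances:
  Z1: Z = jωL = j·2.582e+04·0.113 = 0 + j2918 Ω
  Z2: Z = 1/(jωC) = -j/(ω·C) = 0 - j823.9 Ω
  Z3: Z = R = 4700 Ω
Step 3 — With open output, the series arm Z2 and the output shunt Z3 appear in series to ground: Z2 + Z3 = 4700 - j823.9 Ω.
Step 4 — Parallel with input shunt Z1: Z_in = Z1 || (Z2 + Z3) = 1512 + j2245 Ω = 2706∠56.0° Ω.
Step 5 — Power factor: PF = cos(φ) = Re(Z)/|Z| = 1511.7/2706.1 = 0.5586.
Step 6 — Type: Im(Z) = 2245 ⇒ lagging (phase φ = 56.0°).

PF = 0.5586 (lagging, φ = 56.0°)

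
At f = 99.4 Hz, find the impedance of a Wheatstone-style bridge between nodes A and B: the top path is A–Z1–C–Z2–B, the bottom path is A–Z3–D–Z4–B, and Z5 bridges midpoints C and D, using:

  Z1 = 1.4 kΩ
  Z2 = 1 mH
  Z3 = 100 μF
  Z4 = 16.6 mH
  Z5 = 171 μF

Step 1 — Angular frequency: ω = 2π·f = 2π·99.4 = 624.5 rad/s.
Step 2 — Component impedances:
  Z1: Z = R = 1400 Ω
  Z2: Z = jωL = j·624.5·0.001 = 0 + j0.6245 Ω
  Z3: Z = 1/(jωC) = -j/(ω·C) = 0 - j16.01 Ω
  Z4: Z = jωL = j·624.5·0.0166 = 0 + j10.37 Ω
  Z5: Z = 1/(jωC) = -j/(ω·C) = 0 - j9.363 Ω
Step 3 — Bridge requires nodal analysis (the Z5 bridge couples midpoints C and D, so the two paths cannot be reduced to a simple series/parallel combination). Setting node B to ground and injecting 1 A at node A, the 3-node admittance system at A, C, D solves to V_A = Z_AB = 4.072 - j71.41 Ω = 71.53∠-86.7° Ω.

Z = 4.072 - j71.41 Ω = 71.53∠-86.7° Ω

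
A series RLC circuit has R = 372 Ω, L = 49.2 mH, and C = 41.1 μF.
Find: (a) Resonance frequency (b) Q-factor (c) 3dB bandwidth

Step 1 — Resonance: ω₀ = 1/√(LC) = 1/√(0.0492·4.11e-05) = 703.2 rad/s.
Step 2 — f₀ = ω₀/(2π) = 111.9 Hz.
Step 3 — Series Q: Q = ω₀L/R = 703.2·0.0492/372 = 0.09301.
Step 4 — Bandwidth: Δω = ω₀/Q = 7561 rad/s; BW = Δω/(2π) = 1203 Hz.

(a) f₀ = 111.9 Hz  (b) Q = 0.09301  (c) BW = 1203 Hz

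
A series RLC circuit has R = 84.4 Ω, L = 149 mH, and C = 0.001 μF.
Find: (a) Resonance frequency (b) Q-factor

Step 1 — Resonance condition Im(Z)=0 gives ω₀ = 1/√(LC).
Step 2 — ω₀ = 1/√(0.149·1e-09) = 8.192e+04 rad/s.
Step 3 — f₀ = ω₀/(2π) = 1.304e+04 Hz.
Step 4 — Series Q: Q = ω₀L/R = 8.192e+04·0.149/84.4 = 144.6.

(a) f₀ = 1.304e+04 Hz  (b) Q = 144.6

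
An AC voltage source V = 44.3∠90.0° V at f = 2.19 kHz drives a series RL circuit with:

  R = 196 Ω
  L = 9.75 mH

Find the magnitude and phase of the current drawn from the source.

Step 1 — Angular frequency: ω = 2π·f = 2π·2190 = 1.376e+04 rad/s.
Step 2 — Component impedances:
  R: Z = R = 196 Ω
  L: Z = jωL = j·1.376e+04·0.00975 = 0 + j134.2 Ω
Step 3 — Series combination: Z_total = R + L = 196 + j134.2 Ω = 237.5∠34.4° Ω.
Step 4 — Source phasor: V = 44.3∠90.0° V = 0 + j44.3 V.
Step 5 — Ohm's law: I = V / Z_total = (0 + j44.3) / (196 + j134.2) = 0.1054 + j0.1539 A.
Step 6 — Convert to polar: |I| = 0.1865 A, ∠I = 55.6°.

I = 0.1865∠55.6° A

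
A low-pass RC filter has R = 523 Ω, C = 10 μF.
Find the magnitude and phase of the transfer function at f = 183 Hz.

Step 1 — Angular frequency: ω = 2π·183 = 1150 rad/s.
Step 2 — Transfer function: H(jω) = 1/(1 + jωRC).
Step 3 — Denominator: 1 + jωRC = 1 + j·1150·523·1e-05 = 1 + j6.014.
Step 4 — H = 0.02691 - j0.1618.
Step 5 — Magnitude: |H| = 0.164 (-15.7 dB); phase: φ = -80.6°.

|H| = 0.164 (-15.7 dB), φ = -80.6°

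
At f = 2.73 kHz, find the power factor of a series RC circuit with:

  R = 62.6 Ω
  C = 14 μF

Step 1 — Angular frequency: ω = 2π·f = 2π·2730 = 1.715e+04 rad/s.
Step 2 — Component impedances:
  R: Z = R = 62.6 Ω
  C: Z = 1/(jωC) = -j/(ω·C) = 0 - j4.164 Ω
Step 3 — Series combination: Z_total = R + C = 62.6 - j4.164 Ω = 62.74∠-3.8° Ω.
Step 4 — Power factor: PF = cos(φ) = Re(Z)/|Z| = 62.6/62.74 = 0.9978.
Step 5 — Type: Im(Z) = -4.164 ⇒ leading (phase φ = -3.8°).

PF = 0.9978 (leading, φ = -3.8°)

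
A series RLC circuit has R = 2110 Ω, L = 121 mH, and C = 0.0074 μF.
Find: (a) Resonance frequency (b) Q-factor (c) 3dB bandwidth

Step 1 — Resonance condition Im(Z)=0 gives ω₀ = 1/√(LC).
Step 2 — ω₀ = 1/√(0.121·7.4e-09) = 3.342e+04 rad/s.
Step 3 — f₀ = ω₀/(2π) = 5319 Hz.
Step 4 — Series Q: Q = ω₀L/R = 3.342e+04·0.121/2110 = 1.916.
Step 5 — 3dB bandwidth: Δω = ω₀/Q = 1.744e+04 rad/s; BW = Δω/(2π) = 2775 Hz.

(a) f₀ = 5319 Hz  (b) Q = 1.916  (c) BW = 2775 Hz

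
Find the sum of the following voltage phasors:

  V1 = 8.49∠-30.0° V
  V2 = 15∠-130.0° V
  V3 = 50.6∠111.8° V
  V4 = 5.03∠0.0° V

Step 1 — Convert each phasor to rectangular form:
  V1 = 8.49·(cos(-30.0°) + j·sin(-30.0°)) = 7.353 - j4.245 V
  V2 = 15·(cos(-130.0°) + j·sin(-130.0°)) = -9.642 - j11.49 V
  V3 = 50.6·(cos(111.8°) + j·sin(111.8°)) = -18.79 + j46.98 V
  V4 = 5.03·(cos(0.0°) + j·sin(0.0°)) = 5.03 V
Step 2 — Sum components: V_total = -16.05 + j31.25 V.
Step 3 — Convert to polar: |V_total| = 35.13 V, ∠V_total = 117.2°.

V_total = 35.13∠117.2° V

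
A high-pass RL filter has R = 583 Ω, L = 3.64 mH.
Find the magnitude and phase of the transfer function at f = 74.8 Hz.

Step 1 — Angular frequency: ω = 2π·74.8 = 470 rad/s.
Step 2 — Transfer function: H(jω) = jωL/(R + jωL).
Step 3 — Numerator jωL = j·1.711; denominator R + jωL = 583 + j1.711.
Step 4 — H = 8.61e-06 + j0.002934.
Step 5 — Magnitude: |H| = 0.002934 (-50.6 dB); phase: φ = 89.8°.

|H| = 0.002934 (-50.6 dB), φ = 89.8°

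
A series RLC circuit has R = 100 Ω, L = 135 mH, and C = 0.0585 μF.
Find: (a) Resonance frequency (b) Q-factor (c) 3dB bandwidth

Step 1 — Resonance: ω₀ = 1/√(LC) = 1/√(0.135·5.85e-08) = 1.125e+04 rad/s.
Step 2 — f₀ = ω₀/(2π) = 1791 Hz.
Step 3 — Series Q: Q = ω₀L/R = 1.125e+04·0.135/100 = 15.19.
Step 4 — Bandwidth: Δω = ω₀/Q = 740.7 rad/s; BW = Δω/(2π) = 117.9 Hz.

(a) f₀ = 1791 Hz  (b) Q = 15.19  (c) BW = 117.9 Hz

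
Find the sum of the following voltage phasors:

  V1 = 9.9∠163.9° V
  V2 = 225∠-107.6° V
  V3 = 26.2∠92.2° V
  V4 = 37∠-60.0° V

Step 1 — Convert each phasor to rectangular form:
  V1 = 9.9·(cos(163.9°) + j·sin(163.9°)) = -9.512 + j2.745 V
  V2 = 225·(cos(-107.6°) + j·sin(-107.6°)) = -68.03 - j214.5 V
  V3 = 26.2·(cos(92.2°) + j·sin(92.2°)) = -1.006 + j26.18 V
  V4 = 37·(cos(-60.0°) + j·sin(-60.0°)) = 18.5 - j32.04 V
Step 2 — Sum components: V_total = -60.05 - j217.6 V.
Step 3 — Convert to polar: |V_total| = 225.7 V, ∠V_total = -105.4°.

V_total = 225.7∠-105.4° V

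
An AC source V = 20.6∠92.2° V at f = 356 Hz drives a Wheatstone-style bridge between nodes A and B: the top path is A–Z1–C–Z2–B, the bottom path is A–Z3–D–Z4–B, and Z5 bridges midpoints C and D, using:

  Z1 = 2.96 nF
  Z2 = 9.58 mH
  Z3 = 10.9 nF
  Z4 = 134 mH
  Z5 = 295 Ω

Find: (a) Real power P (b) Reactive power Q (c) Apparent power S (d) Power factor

Step 1 — Angular frequency: ω = 2π·f = 2π·356 = 2237 rad/s.
Step 2 — Component impedances:
  Z1: Z = 1/(jωC) = -j/(ω·C) = 0 - j1.51e+05 Ω
  Z2: Z = jωL = j·2237·0.00958 = 0 + j21.43 Ω
  Z3: Z = 1/(jωC) = -j/(ω·C) = 0 - j4.102e+04 Ω
  Z4: Z = jωL = j·2237·0.134 = 0 + j299.7 Ω
  Z5: Z = R = 295 Ω
Step 3 — Bridge requires nodal analysis (the Z5 bridge couples midpoints C and D, so the two paths cannot be reduced to a simple series/parallel combination). Setting node B to ground and injecting 1 A at node A, the 3-node admittance system at A, C, D solves to V_A = Z_AB = 83.01 - j3.216e+04 Ω = 3.216e+04∠-89.9° Ω.
Step 4 — Source phasor: V = 20.6∠92.2° V = -0.7908 + j20.58 V.
Step 5 — Current: I = V / Z = -0.0006401 - j2.294e-05 A = 0.0006406∠-177.9° A.
Step 6 — Complex power: S = V·I* = 3.406e-05 - j0.0132 VA.
Step 7 — Real power: P = Re(S) = 3.406e-05 W.
Step 8 — Reactive power: Q = Im(S) = -0.0132 VAR.
Step 9 — Apparent power: |S| = 0.0132 VA.
Step 10 — Power factor: PF = P/|S| = 0.002581 (leading).

(a) P = 3.406e-05 W  (b) Q = -0.0132 VAR  (c) S = 0.0132 VA  (d) PF = 0.002581 (leading)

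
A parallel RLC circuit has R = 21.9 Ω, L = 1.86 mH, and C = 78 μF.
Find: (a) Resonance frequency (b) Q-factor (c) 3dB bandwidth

Step 1 — Resonance: ω₀ = 1/√(LC) = 1/√(0.00186·7.8e-05) = 2625 rad/s.
Step 2 — f₀ = ω₀/(2π) = 417.8 Hz.
Step 3 — Parallel Q: Q = R/(ω₀L) = 21.9/(2625·0.00186) = 4.485.
Step 4 — Bandwidth: Δω = ω₀/Q = 585.4 rad/s; BW = Δω/(2π) = 93.17 Hz.

(a) f₀ = 417.8 Hz  (b) Q = 4.485  (c) BW = 93.17 Hz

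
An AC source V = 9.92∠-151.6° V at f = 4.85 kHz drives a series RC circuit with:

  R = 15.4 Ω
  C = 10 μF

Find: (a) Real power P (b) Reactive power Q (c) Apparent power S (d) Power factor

Step 1 — Angular frequency: ω = 2π·f = 2π·4850 = 3.047e+04 rad/s.
Step 2 — Component impedances:
  R: Z = R = 15.4 Ω
  C: Z = 1/(jωC) = -j/(ω·C) = 0 - j3.282 Ω
Step 3 — Series combination: Z_total = R + C = 15.4 - j3.282 Ω = 15.75∠-12.0° Ω.
Step 4 — Source phasor: V = 9.92∠-151.6° V = -8.726 - j4.718 V.
Step 5 — Current: I = V / Z = -0.4796 - j0.4086 A = 0.63∠-139.6° A.
Step 6 — Complex power: S = V·I* = 6.112 - j1.302 VA.
Step 7 — Real power: P = Re(S) = 6.112 W.
Step 8 — Reactive power: Q = Im(S) = -1.302 VAR.
Step 9 — Apparent power: |S| = 6.25 VA.
Step 10 — Power factor: PF = P/|S| = 0.978 (leading).

(a) P = 6.112 W  (b) Q = -1.302 VAR  (c) S = 6.25 VA  (d) PF = 0.978 (leading)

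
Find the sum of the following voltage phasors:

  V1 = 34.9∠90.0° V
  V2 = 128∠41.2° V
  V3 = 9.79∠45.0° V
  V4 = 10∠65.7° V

Step 1 — Convert each phasor to rectangular form:
  V1 = 34.9·(cos(90.0°) + j·sin(90.0°)) = 0 + j34.9 V
  V2 = 128·(cos(41.2°) + j·sin(41.2°)) = 96.31 + j84.31 V
  V3 = 9.79·(cos(45.0°) + j·sin(45.0°)) = 6.923 + j6.923 V
  V4 = 10·(cos(65.7°) + j·sin(65.7°)) = 4.115 + j9.114 V
Step 2 — Sum components: V_total = 107.3 + j135.2 V.
Step 3 — Convert to polar: |V_total| = 172.7 V, ∠V_total = 51.6°.

V_total = 172.7∠51.6° V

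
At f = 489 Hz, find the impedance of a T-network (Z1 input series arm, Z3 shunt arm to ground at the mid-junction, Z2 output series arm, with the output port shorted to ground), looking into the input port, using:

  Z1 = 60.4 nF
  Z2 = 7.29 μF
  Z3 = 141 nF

Step 1 — Angular frequency: ω = 2π·f = 2π·489 = 3072 rad/s.
Step 2 — Component impedances:
  Z1: Z = 1/(jωC) = -j/(ω·C) = 0 - j5389 Ω
  Z2: Z = 1/(jωC) = -j/(ω·C) = 0 - j44.65 Ω
  Z3: Z = 1/(jωC) = -j/(ω·C) = 0 - j2308 Ω
Step 3 — With the output port shorted to ground, the output series arm Z2 runs from the junction to ground; the shunt arm Z3 also runs from the junction to ground. They appear in parallel: Z3 || Z2 = 0 - j43.8 Ω.
Step 4 — Series with input arm Z1: Z_in = Z1 + (Z3 || Z2) = 0 - j5432 Ω = 5432∠-90.0° Ω.

Z = 0 - j5432 Ω = 5432∠-90.0° Ω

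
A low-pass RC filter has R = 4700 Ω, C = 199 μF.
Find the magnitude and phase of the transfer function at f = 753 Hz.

Step 1 — Angular frequency: ω = 2π·753 = 4731 rad/s.
Step 2 — Transfer function: H(jω) = 1/(1 + jωRC).
Step 3 — Denominator: 1 + jωRC = 1 + j·4731·4700·0.000199 = 1 + j4425.
Step 4 — H = 5.107e-08 - j0.000226.
Step 5 — Magnitude: |H| = 0.000226 (-72.9 dB); phase: φ = -90.0°.

|H| = 0.000226 (-72.9 dB), φ = -90.0°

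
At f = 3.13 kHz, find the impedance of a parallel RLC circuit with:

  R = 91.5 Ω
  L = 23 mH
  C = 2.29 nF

Step 1 — Angular frequency: ω = 2π·f = 2π·3130 = 1.967e+04 rad/s.
Step 2 — Component impedances:
  R: Z = R = 91.5 Ω
  L: Z = jωL = j·1.967e+04·0.023 = 0 + j452.3 Ω
  C: Z = 1/(jωC) = -j/(ω·C) = 0 - j2.22e+04 Ω
Step 3 — Parallel combination: 1/Z_total = 1/R + 1/L + 1/C; Z_total = 88.04 + j17.45 Ω = 89.75∠11.2° Ω.

Z = 88.04 + j17.45 Ω = 89.75∠11.2° Ω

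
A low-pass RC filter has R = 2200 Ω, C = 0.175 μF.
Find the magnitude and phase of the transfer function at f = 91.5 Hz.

Step 1 — Angular frequency: ω = 2π·91.5 = 574.9 rad/s.
Step 2 — Transfer function: H(jω) = 1/(1 + jωRC).
Step 3 — Denominator: 1 + jωRC = 1 + j·574.9·2200·1.75e-07 = 1 + j0.2213.
Step 4 — H = 0.9533 - j0.211.
Step 5 — Magnitude: |H| = 0.9764 (-0.2 dB); phase: φ = -12.5°.

|H| = 0.9764 (-0.2 dB), φ = -12.5°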